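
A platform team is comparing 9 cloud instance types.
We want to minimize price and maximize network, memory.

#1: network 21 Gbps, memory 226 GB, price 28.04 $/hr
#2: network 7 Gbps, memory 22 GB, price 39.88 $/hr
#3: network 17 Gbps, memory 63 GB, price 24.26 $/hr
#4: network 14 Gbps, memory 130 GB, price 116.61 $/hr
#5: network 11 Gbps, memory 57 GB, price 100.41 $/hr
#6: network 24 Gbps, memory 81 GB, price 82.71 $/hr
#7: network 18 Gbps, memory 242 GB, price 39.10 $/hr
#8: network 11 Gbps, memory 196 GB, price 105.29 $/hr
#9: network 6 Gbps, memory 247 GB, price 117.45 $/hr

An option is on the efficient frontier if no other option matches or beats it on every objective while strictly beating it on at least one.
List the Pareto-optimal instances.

#1, #3, #6, #7, #9

#1: not dominated.
#2: dominated by #1 (network 21≥7, memory 226≥22, price 28.04≤39.88).
#3: not dominated (best price).
#4: dominated by #1 (network 21≥14, memory 226≥130, price 28.04≤116.61).
#5: dominated by #1 (network 21≥11, memory 226≥57, price 28.04≤100.41).
#6: not dominated (best network).
#7: not dominated.
#8: dominated by #1 (network 21≥11, memory 226≥196, price 28.04≤105.29).
#9: not dominated (best memory).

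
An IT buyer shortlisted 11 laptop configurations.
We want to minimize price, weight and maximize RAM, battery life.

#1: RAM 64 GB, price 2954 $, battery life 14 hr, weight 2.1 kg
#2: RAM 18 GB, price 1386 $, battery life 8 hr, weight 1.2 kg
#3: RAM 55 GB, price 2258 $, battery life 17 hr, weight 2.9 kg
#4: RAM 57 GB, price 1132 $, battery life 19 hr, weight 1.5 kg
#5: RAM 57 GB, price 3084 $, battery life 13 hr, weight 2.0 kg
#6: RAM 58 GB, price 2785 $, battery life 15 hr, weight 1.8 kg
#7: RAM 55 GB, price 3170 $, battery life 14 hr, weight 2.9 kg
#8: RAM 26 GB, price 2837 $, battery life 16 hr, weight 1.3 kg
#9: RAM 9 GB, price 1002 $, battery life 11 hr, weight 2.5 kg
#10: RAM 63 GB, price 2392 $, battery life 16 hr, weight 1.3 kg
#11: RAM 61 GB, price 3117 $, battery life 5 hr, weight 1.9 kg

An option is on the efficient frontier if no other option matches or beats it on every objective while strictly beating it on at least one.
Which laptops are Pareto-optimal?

#1, #2, #4, #9, #10

#1: not dominated (best RAM).
#2: not dominated (best weight).
#3: dominated by #4 (RAM 57≥55, price 1132≤2258, battery life 19≥17, weight 1.5≤2.9).
#4: not dominated (best battery life).
#5: dominated by #4 (RAM 57≥57, price 1132≤3084, battery life 19≥13, weight 1.5≤2.0).
#6: dominated by #10 (RAM 63≥58, price 2392≤2785, battery life 16≥15, weight 1.3≤1.8).
#7: dominated by #1 (RAM 64≥55, price 2954≤3170, battery life 14≥14, weight 2.1≤2.9).
#8: dominated by #10 (RAM 63≥26, price 2392≤2837, battery life 16≥16, weight 1.3≤1.3).
#9: not dominated (best price).
#10: not dominated.
#11: dominated by #10 (RAM 63≥61, price 2392≤3117, battery life 16≥5, weight 1.3≤1.9).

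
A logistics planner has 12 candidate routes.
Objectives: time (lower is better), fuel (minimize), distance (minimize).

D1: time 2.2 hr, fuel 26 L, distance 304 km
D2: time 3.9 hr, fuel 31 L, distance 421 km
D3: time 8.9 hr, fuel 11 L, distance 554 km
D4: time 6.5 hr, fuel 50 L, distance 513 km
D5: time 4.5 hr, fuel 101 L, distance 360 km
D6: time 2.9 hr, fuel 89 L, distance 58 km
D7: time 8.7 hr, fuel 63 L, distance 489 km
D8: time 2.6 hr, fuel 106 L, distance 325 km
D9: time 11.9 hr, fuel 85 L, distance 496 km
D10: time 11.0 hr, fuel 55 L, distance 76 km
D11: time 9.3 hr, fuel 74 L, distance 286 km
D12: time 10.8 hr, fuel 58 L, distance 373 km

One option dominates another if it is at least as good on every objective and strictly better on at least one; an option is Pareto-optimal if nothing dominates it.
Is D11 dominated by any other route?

D1: worse on distance (304 vs 286).
D2: worse on distance (421 vs 286).
D3: worse on distance (554 vs 286).
D4: worse on distance (513 vs 286).
D5: worse on fuel (101 vs 74).
D6: worse on fuel (89 vs 74).
D7: worse on distance (489 vs 286).
D8: worse on fuel (106 vs 74).
D9: worse on time (11.9 vs 9.3).
D10: worse on time (11.0 vs 9.3).
D12: worse on time (10.8 vs 9.3).
No option is at least as good as D11 on every objective and strictly better on one.

No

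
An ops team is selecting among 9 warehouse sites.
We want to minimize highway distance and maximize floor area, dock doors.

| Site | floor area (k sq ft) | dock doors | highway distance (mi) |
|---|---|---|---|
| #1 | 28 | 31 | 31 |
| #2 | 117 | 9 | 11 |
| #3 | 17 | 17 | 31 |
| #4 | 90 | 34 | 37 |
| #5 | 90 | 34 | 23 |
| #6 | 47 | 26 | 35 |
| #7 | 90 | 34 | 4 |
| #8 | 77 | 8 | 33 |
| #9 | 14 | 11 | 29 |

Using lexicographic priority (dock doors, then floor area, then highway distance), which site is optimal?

First maximize dock doors: best is 34, kept {#4, #5, #7}.
Then maximize floor area: best is 90, kept {#4, #5, #7}.
Then minimize highway distance: best is 4, kept {#7}.

#7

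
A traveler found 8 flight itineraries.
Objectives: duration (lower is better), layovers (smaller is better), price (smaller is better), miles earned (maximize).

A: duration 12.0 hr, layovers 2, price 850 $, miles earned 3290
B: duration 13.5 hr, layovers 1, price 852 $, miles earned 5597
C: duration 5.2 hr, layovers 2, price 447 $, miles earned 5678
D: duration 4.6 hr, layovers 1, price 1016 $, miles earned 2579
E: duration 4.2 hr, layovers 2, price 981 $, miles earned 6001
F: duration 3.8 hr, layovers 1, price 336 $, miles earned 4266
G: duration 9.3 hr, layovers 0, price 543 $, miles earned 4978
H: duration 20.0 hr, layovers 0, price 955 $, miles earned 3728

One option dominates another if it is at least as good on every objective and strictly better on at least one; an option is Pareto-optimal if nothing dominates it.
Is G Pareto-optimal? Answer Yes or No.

A: worse on duration (12.0 vs 9.3).
B: worse on duration (13.5 vs 9.3).
C: worse on layovers (2 vs 0).
D: worse on layovers (1 vs 0).
E: worse on layovers (2 vs 0).
F: worse on layovers (1 vs 0).
H: worse on duration (20.0 vs 9.3).
No option is at least as good as G on every objective and strictly better on one.

Yes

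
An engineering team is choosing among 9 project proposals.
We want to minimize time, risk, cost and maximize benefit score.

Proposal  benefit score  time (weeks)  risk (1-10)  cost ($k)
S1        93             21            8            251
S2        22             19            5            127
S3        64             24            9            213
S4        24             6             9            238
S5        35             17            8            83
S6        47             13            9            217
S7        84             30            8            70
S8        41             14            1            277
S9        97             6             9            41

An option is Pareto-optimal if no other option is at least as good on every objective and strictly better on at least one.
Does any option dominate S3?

S9 vs S3: benefit score 97≥64, time 6≤24, risk 9≤9, cost 41≤213 — S9 is at least as good on every objective and strictly better on at least one, so S9 dominates S3.

Yes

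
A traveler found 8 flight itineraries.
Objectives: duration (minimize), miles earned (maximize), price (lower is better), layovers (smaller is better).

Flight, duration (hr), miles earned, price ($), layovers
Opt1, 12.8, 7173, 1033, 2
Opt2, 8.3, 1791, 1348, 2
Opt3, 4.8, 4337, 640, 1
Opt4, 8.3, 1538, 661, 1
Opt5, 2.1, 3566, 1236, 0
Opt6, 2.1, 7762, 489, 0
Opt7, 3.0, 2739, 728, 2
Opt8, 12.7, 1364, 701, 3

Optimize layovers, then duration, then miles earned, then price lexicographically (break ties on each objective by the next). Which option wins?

Opt6

First minimize layovers: best is 0, kept {Opt5, Opt6}.
Then minimize duration: best is 2.1, kept {Opt5, Opt6}.
Then maximize miles earned: best is 7762, kept {Opt6}.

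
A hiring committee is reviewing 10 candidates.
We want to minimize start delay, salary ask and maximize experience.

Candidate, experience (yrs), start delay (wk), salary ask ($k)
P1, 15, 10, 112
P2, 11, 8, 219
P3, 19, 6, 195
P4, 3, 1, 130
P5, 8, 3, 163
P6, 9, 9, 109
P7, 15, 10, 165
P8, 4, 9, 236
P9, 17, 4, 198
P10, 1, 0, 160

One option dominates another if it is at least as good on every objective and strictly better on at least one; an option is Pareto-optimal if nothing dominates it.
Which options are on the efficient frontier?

P1: not dominated.
P2: dominated by P3 (experience 19≥11, start delay 6≤8, salary ask 195≤219).
P3: not dominated (best experience).
P4: not dominated.
P5: not dominated.
P6: not dominated (best salary ask).
P7: dominated by P1 (experience 15≥15, start delay 10≤10, salary ask 112≤165).
P8: dominated by P2 (experience 11≥4, start delay 8≤9, salary ask 219≤236).
P9: not dominated.
P10: not dominated (best start delay).

P1, P3, P4, P5, P6, P9, P10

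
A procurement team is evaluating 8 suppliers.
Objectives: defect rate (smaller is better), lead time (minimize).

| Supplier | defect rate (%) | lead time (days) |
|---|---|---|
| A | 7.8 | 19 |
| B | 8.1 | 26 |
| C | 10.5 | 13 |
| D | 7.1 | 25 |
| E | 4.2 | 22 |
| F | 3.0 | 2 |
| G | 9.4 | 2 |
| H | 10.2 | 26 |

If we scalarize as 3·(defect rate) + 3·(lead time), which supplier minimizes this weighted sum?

F

A: 3·7.8 + 3·19 = 80.4
B: 3·8.1 + 3·26 = 102.3
C: 3·10.5 + 3·13 = 70.5
D: 3·7.1 + 3·25 = 96.3
E: 3·4.2 + 3·22 = 78.6
F: 3·3.0 + 3·2 = 15.0
G: 3·9.4 + 3·2 = 34.2
H: 3·10.2 + 3·26 = 108.6
Lowest: F at 15.0.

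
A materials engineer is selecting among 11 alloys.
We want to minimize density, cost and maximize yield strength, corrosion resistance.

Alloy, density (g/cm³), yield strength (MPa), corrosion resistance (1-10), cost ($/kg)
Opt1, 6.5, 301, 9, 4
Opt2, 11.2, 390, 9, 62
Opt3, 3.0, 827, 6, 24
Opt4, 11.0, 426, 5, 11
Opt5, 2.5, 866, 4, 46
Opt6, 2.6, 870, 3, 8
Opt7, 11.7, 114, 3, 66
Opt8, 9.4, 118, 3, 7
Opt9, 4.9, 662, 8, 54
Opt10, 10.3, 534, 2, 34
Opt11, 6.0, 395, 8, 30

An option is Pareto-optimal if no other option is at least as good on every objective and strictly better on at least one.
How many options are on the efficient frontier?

Opt1: not dominated (best cost).
Opt2: not dominated.
Opt3: not dominated.
Opt4: not dominated.
Opt5: not dominated (best density).
Opt6: not dominated (best yield strength).
Opt7: dominated by Opt1 (density 6.5≤11.7, yield strength 301≥114, corrosion resistance 9≥3, cost 4≤66).
Opt8: dominated by Opt1 (density 6.5≤9.4, yield strength 301≥118, corrosion resistance 9≥3, cost 4≤7).
Opt9: not dominated.
Opt10: dominated by Opt3 (density 3.0≤10.3, yield strength 827≥534, corrosion resistance 6≥2, cost 24≤34).
Opt11: not dominated.
Pareto-optimal: Opt1, Opt2, Opt3, Opt4, Opt5, Opt6, Opt9, Opt11 → 8.

8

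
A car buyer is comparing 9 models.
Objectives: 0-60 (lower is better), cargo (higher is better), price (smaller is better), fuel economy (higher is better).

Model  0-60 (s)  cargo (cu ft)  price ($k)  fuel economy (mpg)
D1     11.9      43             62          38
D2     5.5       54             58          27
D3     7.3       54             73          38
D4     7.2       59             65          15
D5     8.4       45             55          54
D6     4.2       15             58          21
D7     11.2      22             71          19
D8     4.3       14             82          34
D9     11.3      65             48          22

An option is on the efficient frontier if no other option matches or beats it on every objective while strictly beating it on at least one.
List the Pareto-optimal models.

D2, D3, D4, D5, D6, D8, D9

D1: dominated by D5 (0-60 8.4≤11.9, cargo 45≥43, price 55≤62, fuel economy 54≥38).
D2: not dominated.
D3: not dominated.
D4: not dominated.
D5: not dominated (best fuel economy).
D6: not dominated (best 0-60).
D7: dominated by D2 (0-60 5.5≤11.2, cargo 54≥22, price 58≤71, fuel economy 27≥19).
D8: not dominated.
D9: not dominated (best cargo).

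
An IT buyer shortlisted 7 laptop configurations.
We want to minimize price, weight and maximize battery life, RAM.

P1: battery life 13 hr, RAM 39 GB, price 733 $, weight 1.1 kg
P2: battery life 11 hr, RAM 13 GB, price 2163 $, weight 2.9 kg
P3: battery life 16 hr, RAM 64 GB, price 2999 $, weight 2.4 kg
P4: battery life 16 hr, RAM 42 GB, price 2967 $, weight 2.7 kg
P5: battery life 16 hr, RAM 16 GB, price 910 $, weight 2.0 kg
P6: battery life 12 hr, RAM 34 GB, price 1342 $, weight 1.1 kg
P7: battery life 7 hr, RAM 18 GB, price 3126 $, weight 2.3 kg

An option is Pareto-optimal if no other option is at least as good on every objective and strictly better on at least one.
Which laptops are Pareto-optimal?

P1: not dominated (best price).
P2: dominated by P1 (battery life 13≥11, RAM 39≥13, price 733≤2163, weight 1.1≤2.9).
P3: not dominated (best RAM).
P4: not dominated.
P5: not dominated.
P6: dominated by P1 (battery life 13≥12, RAM 39≥34, price 733≤1342, weight 1.1≤1.1).
P7: dominated by P1 (battery life 13≥7, RAM 39≥18, price 733≤3126, weight 1.1≤2.3).

P1, P3, P4, P5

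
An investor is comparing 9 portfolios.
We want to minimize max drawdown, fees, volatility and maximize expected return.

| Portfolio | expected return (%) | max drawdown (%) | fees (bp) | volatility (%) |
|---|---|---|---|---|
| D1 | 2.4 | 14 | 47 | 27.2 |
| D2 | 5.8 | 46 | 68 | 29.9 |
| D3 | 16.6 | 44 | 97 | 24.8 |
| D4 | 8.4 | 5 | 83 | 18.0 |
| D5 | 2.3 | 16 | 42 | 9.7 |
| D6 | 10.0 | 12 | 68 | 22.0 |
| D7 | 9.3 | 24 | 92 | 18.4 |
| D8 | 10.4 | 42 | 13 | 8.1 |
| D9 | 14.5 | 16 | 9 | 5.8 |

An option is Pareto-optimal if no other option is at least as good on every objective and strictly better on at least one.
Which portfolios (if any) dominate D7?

D9

D9: expected return 14.5≥9.3, max drawdown 16≤24, fees 9≤92, volatility 5.8≤18.4 — dominates D7.
Others (D1, D2, D3, D4, D5, D6, D8) are each worse than D7 on at least one objective.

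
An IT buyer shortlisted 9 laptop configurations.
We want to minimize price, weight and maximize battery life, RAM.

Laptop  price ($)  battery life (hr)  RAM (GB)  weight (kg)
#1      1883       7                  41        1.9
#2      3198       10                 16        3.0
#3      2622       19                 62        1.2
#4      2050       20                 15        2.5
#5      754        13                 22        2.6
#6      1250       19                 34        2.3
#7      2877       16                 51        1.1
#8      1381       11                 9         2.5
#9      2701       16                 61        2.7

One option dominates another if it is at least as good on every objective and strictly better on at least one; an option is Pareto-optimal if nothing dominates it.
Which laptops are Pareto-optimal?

#1, #3, #4, #5, #6, #7

#1: not dominated.
#2: dominated by #3 (price 2622≤3198, battery life 19≥10, RAM 62≥16, weight 1.2≤3.0).
#3: not dominated (best RAM).
#4: not dominated (best battery life).
#5: not dominated (best price).
#6: not dominated.
#7: not dominated (best weight).
#8: dominated by #6 (price 1250≤1381, battery life 19≥11, RAM 34≥9, weight 2.3≤2.5).
#9: dominated by #3 (price 2622≤2701, battery life 19≥16, RAM 62≥61, weight 1.2≤2.7).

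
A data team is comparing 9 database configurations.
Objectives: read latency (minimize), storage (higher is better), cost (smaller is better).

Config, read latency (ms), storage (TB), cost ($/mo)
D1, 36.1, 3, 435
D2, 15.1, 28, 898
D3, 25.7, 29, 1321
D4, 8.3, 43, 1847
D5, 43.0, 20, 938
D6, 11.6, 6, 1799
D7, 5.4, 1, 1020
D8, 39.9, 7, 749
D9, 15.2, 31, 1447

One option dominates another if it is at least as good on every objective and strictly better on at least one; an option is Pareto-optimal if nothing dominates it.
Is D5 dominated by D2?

Yes

D2 vs D5: read latency 15.1≤43.0, storage 28≥20, cost 898≤938 — D2 is at least as good on every objective with at least one strict improvement.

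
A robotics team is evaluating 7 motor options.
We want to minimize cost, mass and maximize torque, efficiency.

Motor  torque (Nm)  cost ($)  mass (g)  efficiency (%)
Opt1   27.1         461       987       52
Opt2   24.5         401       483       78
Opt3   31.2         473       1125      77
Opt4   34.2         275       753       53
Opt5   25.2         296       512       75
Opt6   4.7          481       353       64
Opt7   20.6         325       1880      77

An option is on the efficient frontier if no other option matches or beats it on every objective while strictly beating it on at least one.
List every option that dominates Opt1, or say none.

Opt4: torque 34.2≥27.1, cost 275≤461, mass 753≤987, efficiency 53≥52 — dominates Opt1.
Others (Opt2, Opt3, Opt5, Opt6, Opt7) are each worse than Opt1 on at least one objective.

Opt4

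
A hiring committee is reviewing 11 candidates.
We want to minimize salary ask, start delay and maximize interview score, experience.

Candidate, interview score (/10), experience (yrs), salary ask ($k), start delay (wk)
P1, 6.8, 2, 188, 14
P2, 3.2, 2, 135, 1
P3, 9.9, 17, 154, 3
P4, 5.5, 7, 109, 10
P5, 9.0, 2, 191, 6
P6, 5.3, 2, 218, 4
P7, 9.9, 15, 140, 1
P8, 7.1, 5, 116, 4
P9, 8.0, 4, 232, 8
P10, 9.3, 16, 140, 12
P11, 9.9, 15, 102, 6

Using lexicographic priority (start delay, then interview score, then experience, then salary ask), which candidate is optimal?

First minimize start delay: best is 1, kept {P2, P7}.
Then maximize interview score: best is 9.9, kept {P7}.

P7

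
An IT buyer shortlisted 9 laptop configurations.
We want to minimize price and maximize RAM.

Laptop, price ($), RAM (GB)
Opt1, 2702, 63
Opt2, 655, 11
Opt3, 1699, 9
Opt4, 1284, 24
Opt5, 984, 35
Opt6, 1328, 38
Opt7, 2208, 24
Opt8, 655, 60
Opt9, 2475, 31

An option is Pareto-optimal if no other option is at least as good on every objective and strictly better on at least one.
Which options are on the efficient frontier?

Opt1, Opt8

Opt1: not dominated (best RAM).
Opt2: dominated by Opt8 (price 655≤655, RAM 60≥11).
Opt3: dominated by Opt2 (price 655≤1699, RAM 11≥9).
Opt4: dominated by Opt5 (price 984≤1284, RAM 35≥24).
Opt5: dominated by Opt8 (price 655≤984, RAM 60≥35).
Opt6: dominated by Opt8 (price 655≤1328, RAM 60≥38).
Opt7: dominated by Opt4 (price 1284≤2208, RAM 24≥24).
Opt8: not dominated.
Opt9: dominated by Opt5 (price 984≤2475, RAM 35≥31).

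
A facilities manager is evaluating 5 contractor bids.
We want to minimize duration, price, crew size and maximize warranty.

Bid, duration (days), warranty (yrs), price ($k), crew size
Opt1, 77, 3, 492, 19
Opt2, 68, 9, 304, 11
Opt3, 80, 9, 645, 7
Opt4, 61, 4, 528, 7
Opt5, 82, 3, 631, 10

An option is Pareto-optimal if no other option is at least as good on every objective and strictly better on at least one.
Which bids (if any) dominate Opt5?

Opt4: duration 61≤82, warranty 4≥3, price 528≤631, crew size 7≤10 — dominates Opt5.
Others (Opt1, Opt2, Opt3) are each worse than Opt5 on at least one objective.

Opt4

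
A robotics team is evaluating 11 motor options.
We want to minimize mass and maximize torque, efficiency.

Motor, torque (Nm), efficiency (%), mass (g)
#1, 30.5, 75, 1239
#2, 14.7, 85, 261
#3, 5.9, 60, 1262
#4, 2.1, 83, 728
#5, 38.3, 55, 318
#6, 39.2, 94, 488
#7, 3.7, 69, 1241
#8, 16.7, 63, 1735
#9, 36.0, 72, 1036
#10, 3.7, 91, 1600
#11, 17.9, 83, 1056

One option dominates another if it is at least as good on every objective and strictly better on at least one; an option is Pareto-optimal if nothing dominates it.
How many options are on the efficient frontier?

#1: dominated by #6 (torque 39.2≥30.5, efficiency 94≥75, mass 488≤1239).
#2: not dominated (best mass).
#3: dominated by #1 (torque 30.5≥5.9, efficiency 75≥60, mass 1239≤1262).
#4: dominated by #2 (torque 14.7≥2.1, efficiency 85≥83, mass 261≤728).
#5: not dominated.
#6: not dominated (best torque).
#7: dominated by #1 (torque 30.5≥3.7, efficiency 75≥69, mass 1239≤1241).
#8: dominated by #1 (torque 30.5≥16.7, efficiency 75≥63, mass 1239≤1735).
#9: dominated by #6 (torque 39.2≥36.0, efficiency 94≥72, mass 488≤1036).
#10: dominated by #6 (torque 39.2≥3.7, efficiency 94≥91, mass 488≤1600).
#11: dominated by #6 (torque 39.2≥17.9, efficiency 94≥83, mass 488≤1056).
Pareto-optimal: #2, #5, #6 → 3.

3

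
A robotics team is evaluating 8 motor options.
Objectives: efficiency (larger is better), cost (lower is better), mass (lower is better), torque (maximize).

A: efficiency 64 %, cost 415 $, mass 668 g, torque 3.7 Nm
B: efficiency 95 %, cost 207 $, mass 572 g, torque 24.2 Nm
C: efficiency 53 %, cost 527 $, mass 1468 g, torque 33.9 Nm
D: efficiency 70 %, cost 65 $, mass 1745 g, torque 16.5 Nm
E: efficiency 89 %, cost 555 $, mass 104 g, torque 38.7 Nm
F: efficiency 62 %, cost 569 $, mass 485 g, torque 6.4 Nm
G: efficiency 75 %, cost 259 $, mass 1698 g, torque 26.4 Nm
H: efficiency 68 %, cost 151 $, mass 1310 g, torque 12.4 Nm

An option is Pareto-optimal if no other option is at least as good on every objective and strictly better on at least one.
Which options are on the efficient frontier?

A: dominated by B (efficiency 95≥64, cost 207≤415, mass 572≤668, torque 24.2≥3.7).
B: not dominated (best efficiency).
C: not dominated.
D: not dominated (best cost).
E: not dominated (best mass).
F: dominated by E (efficiency 89≥62, cost 555≤569, mass 104≤485, torque 38.7≥6.4).
G: not dominated.
H: not dominated.

B, C, D, E, G, H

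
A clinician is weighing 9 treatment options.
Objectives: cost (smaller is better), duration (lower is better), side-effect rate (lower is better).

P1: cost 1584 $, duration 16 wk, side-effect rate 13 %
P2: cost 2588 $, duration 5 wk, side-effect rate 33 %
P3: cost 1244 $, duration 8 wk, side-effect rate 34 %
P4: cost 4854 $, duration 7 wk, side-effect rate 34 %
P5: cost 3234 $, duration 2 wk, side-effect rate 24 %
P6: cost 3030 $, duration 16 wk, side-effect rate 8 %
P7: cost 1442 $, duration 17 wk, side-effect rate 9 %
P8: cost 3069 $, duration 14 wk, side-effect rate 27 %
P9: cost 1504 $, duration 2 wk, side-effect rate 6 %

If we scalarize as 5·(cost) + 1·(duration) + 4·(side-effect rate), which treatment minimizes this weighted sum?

P3

P1: 5·1584 + 1·16 + 4·13 = 7988
P2: 5·2588 + 1·5 + 4·33 = 13077
P3: 5·1244 + 1·8 + 4·34 = 6364
P4: 5·4854 + 1·7 + 4·34 = 24413
P5: 5·3234 + 1·2 + 4·24 = 16268
P6: 5·3030 + 1·16 + 4·8 = 15198
P7: 5·1442 + 1·17 + 4·9 = 7263
P8: 5·3069 + 1·14 + 4·27 = 15467
P9: 5·1504 + 1·2 + 4·6 = 7546
Lowest: P3 at 6364.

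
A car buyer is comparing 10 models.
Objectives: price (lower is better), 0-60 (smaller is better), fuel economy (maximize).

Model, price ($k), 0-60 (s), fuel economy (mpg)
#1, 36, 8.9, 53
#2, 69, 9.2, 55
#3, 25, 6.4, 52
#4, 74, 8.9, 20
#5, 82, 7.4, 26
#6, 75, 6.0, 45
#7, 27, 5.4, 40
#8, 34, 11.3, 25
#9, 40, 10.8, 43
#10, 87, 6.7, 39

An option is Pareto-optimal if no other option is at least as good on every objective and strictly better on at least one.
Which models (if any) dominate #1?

#2: worse on price (69 vs 36).
#3: worse on fuel economy (52 vs 53).
#4: worse on price (74 vs 36).
#5: worse on price (82 vs 36).
#6: worse on price (75 vs 36).
#7: worse on fuel economy (40 vs 53).
#8: worse on 0-60 (11.3 vs 8.9).
#9: worse on price (40 vs 36).
#10: worse on price (87 vs 36).
No option dominates #1.

none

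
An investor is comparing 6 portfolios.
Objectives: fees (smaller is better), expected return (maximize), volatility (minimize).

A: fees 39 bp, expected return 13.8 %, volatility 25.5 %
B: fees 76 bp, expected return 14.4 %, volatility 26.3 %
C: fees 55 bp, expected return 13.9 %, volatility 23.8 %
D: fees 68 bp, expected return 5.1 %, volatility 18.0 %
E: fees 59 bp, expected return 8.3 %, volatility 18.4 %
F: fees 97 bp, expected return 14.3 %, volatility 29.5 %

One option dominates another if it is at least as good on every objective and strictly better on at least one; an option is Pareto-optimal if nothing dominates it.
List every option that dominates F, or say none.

B

B: fees 76≤97, expected return 14.4≥14.3, volatility 26.3≤29.5 — dominates F.
Others (A, C, D, E) are each worse than F on at least one objective.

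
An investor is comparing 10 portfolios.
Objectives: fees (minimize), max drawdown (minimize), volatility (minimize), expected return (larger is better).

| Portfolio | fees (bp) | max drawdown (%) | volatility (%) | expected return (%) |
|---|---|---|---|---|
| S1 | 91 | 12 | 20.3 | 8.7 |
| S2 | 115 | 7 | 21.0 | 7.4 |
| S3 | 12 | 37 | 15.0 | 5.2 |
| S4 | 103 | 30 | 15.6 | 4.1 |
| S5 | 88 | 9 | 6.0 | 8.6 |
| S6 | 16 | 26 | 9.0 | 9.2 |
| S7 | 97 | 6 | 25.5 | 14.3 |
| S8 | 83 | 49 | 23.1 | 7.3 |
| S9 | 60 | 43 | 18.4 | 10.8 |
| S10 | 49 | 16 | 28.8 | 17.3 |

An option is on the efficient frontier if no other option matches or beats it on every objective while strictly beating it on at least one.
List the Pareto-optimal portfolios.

S1: not dominated.
S2: not dominated.
S3: not dominated (best fees).
S4: dominated by S5 (fees 88≤103, max drawdown 9≤30, volatility 6.0≤15.6, expected return 8.6≥4.1).
S5: not dominated (best volatility).
S6: not dominated.
S7: not dominated (best max drawdown).
S8: dominated by S6 (fees 16≤83, max drawdown 26≤49, volatility 9.0≤23.1, expected return 9.2≥7.3).
S9: not dominated.
S10: not dominated (best expected return).

S1, S2, S3, S5, S6, S7, S9, S10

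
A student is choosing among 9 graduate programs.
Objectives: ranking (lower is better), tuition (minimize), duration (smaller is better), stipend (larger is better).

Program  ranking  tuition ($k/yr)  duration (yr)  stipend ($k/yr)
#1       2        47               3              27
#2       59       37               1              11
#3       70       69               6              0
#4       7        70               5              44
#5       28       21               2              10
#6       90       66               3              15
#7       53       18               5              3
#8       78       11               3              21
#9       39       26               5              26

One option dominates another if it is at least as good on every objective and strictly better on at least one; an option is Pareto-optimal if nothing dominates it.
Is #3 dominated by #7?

#7 vs #3: ranking 53≤70, tuition 18≤69, duration 5≤6, stipend 3≥0 — #7 is at least as good on every objective with at least one strict improvement.

Yes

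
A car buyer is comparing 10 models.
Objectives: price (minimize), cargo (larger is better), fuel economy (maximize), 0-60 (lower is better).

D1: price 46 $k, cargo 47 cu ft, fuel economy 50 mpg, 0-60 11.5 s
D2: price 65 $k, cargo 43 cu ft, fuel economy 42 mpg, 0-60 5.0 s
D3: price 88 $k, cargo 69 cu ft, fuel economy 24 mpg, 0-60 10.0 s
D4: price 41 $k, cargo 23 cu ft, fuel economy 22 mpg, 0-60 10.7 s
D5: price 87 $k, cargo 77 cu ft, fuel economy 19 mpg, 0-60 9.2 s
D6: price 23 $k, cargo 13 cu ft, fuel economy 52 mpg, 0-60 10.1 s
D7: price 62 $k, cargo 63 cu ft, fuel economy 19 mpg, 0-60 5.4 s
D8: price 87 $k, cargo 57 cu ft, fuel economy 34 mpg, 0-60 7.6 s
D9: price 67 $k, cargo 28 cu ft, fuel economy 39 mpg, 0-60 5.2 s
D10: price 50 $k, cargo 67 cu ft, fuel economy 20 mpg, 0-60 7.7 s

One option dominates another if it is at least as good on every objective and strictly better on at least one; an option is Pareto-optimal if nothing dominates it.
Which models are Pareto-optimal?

D1: not dominated.
D2: not dominated (best 0-60).
D3: not dominated.
D4: not dominated.
D5: not dominated (best cargo).
D6: not dominated (best price).
D7: not dominated.
D8: not dominated.
D9: dominated by D2 (price 65≤67, cargo 43≥28, fuel economy 42≥39, 0-60 5.0≤5.2).
D10: not dominated.

D1, D2, D3, D4, D5, D6, D7, D8, D10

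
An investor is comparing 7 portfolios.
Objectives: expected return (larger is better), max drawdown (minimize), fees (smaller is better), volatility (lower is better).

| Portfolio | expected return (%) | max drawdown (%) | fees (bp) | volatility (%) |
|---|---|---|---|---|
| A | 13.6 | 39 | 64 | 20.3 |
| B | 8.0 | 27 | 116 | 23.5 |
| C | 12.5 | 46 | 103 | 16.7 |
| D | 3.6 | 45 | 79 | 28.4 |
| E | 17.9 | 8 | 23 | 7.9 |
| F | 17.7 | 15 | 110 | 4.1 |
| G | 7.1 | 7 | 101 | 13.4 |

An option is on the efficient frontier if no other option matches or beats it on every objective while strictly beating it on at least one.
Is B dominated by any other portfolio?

E vs B: expected return 17.9≥8.0, max drawdown 8≤27, fees 23≤116, volatility 7.9≤23.5 — E is at least as good on every objective and strictly better on at least one, so E dominates B.

Yes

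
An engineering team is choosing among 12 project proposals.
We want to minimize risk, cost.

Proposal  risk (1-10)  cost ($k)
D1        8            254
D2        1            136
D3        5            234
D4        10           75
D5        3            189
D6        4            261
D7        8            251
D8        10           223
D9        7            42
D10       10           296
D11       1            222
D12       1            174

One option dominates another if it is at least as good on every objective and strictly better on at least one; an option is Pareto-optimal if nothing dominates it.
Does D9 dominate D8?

D9 vs D8: risk 7≤10, cost 42≤223 — D9 is at least as good on every objective with at least one strict improvement.

Yes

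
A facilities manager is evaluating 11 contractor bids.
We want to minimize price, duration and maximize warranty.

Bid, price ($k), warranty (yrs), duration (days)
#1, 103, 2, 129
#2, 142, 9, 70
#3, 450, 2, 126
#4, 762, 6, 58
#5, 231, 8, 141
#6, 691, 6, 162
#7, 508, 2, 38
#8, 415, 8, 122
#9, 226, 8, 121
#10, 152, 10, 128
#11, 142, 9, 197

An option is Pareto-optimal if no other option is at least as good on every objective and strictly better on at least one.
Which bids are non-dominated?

#1, #2, #4, #7, #10

#1: not dominated (best price).
#2: not dominated.
#3: dominated by #2 (price 142≤450, warranty 9≥2, duration 70≤126).
#4: not dominated.
#5: dominated by #2 (price 142≤231, warranty 9≥8, duration 70≤141).
#6: dominated by #2 (price 142≤691, warranty 9≥6, duration 70≤162).
#7: not dominated (best duration).
#8: dominated by #2 (price 142≤415, warranty 9≥8, duration 70≤122).
#9: dominated by #2 (price 142≤226, warranty 9≥8, duration 70≤121).
#10: not dominated (best warranty).
#11: dominated by #2 (price 142≤142, warranty 9≥9, duration 70≤197).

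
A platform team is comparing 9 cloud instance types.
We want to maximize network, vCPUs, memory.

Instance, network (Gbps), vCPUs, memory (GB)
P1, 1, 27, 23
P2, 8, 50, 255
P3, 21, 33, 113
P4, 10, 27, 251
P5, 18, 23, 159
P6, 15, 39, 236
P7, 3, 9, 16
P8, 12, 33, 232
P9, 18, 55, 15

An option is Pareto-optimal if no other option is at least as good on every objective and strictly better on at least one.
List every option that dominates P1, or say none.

P2: network 8≥1, vCPUs 50≥27, memory 255≥23 — dominates P1.
P3: network 21≥1, vCPUs 33≥27, memory 113≥23 — dominates P1.
P4: network 10≥1, vCPUs 27≥27, memory 251≥23 — dominates P1.
P6: network 15≥1, vCPUs 39≥27, memory 236≥23 — dominates P1.
P8: network 12≥1, vCPUs 33≥27, memory 232≥23 — dominates P1.
Others (P5, P7, P9) are each worse than P1 on at least one objective.

P2, P3, P4, P6, P8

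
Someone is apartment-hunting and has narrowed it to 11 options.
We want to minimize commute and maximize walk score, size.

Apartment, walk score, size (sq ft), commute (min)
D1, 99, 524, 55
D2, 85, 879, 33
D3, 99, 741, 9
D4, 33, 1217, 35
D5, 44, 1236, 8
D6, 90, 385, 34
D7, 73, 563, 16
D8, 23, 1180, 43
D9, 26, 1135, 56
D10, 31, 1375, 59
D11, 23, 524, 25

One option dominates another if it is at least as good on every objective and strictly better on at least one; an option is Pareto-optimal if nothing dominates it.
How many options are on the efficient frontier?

4

D1: dominated by D3 (walk score 99≥99, size 741≥524, commute 9≤55).
D2: not dominated.
D3: not dominated.
D4: dominated by D5 (walk score 44≥33, size 1236≥1217, commute 8≤35).
D5: not dominated (best commute).
D6: dominated by D3 (walk score 99≥90, size 741≥385, commute 9≤34).
D7: dominated by D3 (walk score 99≥73, size 741≥563, commute 9≤16).
D8: dominated by D4 (walk score 33≥23, size 1217≥1180, commute 35≤43).
D9: dominated by D4 (walk score 33≥26, size 1217≥1135, commute 35≤56).
D10: not dominated (best size).
D11: dominated by D3 (walk score 99≥23, size 741≥524, commute 9≤25).
Pareto-optimal: D2, D3, D5, D10 → 4.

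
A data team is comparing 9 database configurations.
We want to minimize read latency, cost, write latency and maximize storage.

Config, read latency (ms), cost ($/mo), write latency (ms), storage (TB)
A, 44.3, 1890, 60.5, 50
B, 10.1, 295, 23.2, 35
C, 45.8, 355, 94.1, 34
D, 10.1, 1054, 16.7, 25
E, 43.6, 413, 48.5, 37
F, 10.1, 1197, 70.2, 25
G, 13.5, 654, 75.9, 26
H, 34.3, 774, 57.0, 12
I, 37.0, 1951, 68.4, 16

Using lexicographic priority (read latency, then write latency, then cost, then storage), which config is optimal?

First minimize read latency: best is 10.1, kept {B, D, F}.
Then minimize write latency: best is 16.7, kept {D}.

D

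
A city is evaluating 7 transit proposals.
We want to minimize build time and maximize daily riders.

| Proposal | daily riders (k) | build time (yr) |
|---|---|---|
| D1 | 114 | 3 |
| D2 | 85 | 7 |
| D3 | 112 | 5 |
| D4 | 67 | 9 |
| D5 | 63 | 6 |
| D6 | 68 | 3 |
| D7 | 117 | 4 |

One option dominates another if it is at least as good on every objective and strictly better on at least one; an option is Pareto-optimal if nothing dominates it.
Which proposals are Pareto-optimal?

D1, D7

D1: not dominated.
D2: dominated by D1 (daily riders 114≥85, build time 3≤7).
D3: dominated by D1 (daily riders 114≥112, build time 3≤5).
D4: dominated by D1 (daily riders 114≥67, build time 3≤9).
D5: dominated by D1 (daily riders 114≥63, build time 3≤6).
D6: dominated by D1 (daily riders 114≥68, build time 3≤3).
D7: not dominated (best daily riders).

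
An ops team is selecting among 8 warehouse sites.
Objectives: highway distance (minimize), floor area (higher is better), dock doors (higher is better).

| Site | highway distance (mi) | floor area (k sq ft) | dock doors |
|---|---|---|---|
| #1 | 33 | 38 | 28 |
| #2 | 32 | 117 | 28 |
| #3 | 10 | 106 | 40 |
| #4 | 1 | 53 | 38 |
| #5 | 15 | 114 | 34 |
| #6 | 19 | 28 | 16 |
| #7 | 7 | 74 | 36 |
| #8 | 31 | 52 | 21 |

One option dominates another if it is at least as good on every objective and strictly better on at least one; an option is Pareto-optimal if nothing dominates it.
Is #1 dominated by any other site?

#2 vs #1: highway distance 32≤33, floor area 117≥38, dock doors 28≥28 — #2 is at least as good on every objective and strictly better on at least one, so #2 dominates #1.

Yes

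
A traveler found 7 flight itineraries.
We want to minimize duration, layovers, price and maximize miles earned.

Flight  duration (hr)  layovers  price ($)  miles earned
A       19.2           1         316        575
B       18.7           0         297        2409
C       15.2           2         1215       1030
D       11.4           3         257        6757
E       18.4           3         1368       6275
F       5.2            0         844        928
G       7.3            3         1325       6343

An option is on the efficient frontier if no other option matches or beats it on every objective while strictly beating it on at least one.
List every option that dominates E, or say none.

D, G

D: duration 11.4≤18.4, layovers 3≤3, price 257≤1368, miles earned 6757≥6275 — dominates E.
G: duration 7.3≤18.4, layovers 3≤3, price 1325≤1368, miles earned 6343≥6275 — dominates E.
Others (A, B, C, F) are each worse than E on at least one objective.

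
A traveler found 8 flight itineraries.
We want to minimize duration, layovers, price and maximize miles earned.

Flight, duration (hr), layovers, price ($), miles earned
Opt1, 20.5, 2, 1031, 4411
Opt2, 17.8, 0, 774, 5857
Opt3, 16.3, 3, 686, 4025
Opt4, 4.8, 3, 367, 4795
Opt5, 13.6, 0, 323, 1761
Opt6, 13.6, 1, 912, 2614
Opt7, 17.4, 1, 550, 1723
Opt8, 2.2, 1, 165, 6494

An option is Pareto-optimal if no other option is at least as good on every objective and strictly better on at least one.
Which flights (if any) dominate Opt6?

Opt8: duration 2.2≤13.6, layovers 1≤1, price 165≤912, miles earned 6494≥2614 — dominates Opt6.
Others (Opt1, Opt2, Opt3, Opt4, Opt5, Opt7) are each worse than Opt6 on at least one objective.

Opt8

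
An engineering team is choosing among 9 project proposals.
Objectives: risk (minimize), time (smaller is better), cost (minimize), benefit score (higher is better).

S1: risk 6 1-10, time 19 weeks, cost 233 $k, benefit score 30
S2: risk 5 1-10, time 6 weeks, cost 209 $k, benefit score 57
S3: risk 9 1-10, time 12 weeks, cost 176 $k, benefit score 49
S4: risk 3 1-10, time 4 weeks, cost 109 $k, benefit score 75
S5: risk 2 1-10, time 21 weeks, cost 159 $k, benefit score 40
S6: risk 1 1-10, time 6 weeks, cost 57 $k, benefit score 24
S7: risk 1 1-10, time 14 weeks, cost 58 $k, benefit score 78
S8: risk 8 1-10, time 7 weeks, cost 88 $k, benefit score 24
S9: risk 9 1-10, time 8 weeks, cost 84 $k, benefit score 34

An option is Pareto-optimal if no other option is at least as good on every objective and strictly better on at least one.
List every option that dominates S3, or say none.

S4

S4: risk 3≤9, time 4≤12, cost 109≤176, benefit score 75≥49 — dominates S3.
Others (S1, S2, S5, S6, S7, S8, S9) are each worse than S3 on at least one objective.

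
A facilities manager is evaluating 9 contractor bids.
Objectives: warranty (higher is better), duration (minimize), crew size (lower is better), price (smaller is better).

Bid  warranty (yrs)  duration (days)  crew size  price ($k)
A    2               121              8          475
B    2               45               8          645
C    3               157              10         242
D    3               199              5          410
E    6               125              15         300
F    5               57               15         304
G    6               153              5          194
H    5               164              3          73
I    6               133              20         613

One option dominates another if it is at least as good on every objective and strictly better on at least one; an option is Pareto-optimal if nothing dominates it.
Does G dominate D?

Yes

G vs D: warranty 6≥3, duration 153≤199, crew size 5≤5, price 194≤410 — G is at least as good on every objective with at least one strict improvement.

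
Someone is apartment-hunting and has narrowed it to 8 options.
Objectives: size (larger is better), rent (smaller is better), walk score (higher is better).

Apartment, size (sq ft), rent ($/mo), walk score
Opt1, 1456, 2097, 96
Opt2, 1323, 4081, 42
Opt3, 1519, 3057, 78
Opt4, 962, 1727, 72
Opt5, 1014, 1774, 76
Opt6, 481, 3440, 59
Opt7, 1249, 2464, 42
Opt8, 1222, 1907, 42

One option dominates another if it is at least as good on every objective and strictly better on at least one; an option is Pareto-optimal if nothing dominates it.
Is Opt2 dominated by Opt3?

Opt3 vs Opt2: size 1519≥1323, rent 3057≤4081, walk score 78≥42 — Opt3 is at least as good on every objective with at least one strict improvement.

Yes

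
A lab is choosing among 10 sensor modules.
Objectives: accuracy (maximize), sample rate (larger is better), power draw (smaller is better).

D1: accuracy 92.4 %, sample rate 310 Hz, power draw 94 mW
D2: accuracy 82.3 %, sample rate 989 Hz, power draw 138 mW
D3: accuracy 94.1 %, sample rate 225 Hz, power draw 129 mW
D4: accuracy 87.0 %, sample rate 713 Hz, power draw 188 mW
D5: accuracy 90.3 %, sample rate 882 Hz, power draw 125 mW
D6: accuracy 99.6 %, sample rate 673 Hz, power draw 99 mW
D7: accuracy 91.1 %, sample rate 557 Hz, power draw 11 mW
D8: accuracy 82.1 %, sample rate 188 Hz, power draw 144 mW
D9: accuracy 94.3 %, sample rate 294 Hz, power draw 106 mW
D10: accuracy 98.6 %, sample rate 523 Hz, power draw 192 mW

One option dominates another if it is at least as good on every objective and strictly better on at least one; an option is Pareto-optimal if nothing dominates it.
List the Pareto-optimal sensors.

D1: not dominated.
D2: not dominated (best sample rate).
D3: dominated by D6 (accuracy 99.6≥94.1, sample rate 673≥225, power draw 99≤129).
D4: dominated by D5 (accuracy 90.3≥87.0, sample rate 882≥713, power draw 125≤188).
D5: not dominated.
D6: not dominated (best accuracy).
D7: not dominated (best power draw).
D8: dominated by D1 (accuracy 92.4≥82.1, sample rate 310≥188, power draw 94≤144).
D9: dominated by D6 (accuracy 99.6≥94.3, sample rate 673≥294, power draw 99≤106).
D10: dominated by D6 (accuracy 99.6≥98.6, sample rate 673≥523, power draw 99≤192).

D1, D2, D5, D6, D7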